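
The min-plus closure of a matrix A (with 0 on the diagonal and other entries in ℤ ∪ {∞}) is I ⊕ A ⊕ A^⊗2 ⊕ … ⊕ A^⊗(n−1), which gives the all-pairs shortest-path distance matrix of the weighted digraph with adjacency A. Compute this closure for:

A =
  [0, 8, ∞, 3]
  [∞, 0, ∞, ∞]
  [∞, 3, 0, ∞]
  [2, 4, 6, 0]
Closure =
  [0, 7, 9, 3]
  [∞, 0, ∞, ∞]
  [∞, 3, 0, ∞]
  [2, 4, 6, 0]

This is the Floyd-Warshall all-pairs shortest-path computation. For each intermediate vertex k = 0, 1, …, 3, update dist[i][j] ← min(dist[i][j], dist[i][k] + dist[k][j]). The final matrix gives, for each (i, j), the minimum total weight of any directed path from i to j (possibly empty when i = j).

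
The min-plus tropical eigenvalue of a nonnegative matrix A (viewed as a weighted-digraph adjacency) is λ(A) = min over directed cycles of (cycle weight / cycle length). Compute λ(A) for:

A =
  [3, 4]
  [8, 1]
λ(A) = 1

Enumerate directed cycles and compute their means (weight / length). Sample:
  cycle 0 → 0: weight = 3, length = 1, mean = 3/1 ≈ 3.000
  cycle 1 → 1: weight = 1, length = 1, mean = 1/1 ≈ 1.000
  cycle 0 → 1 → 0: weight = 12, length = 2, mean = 12/2 ≈ 6.000
  cycle 1 → 0 → 1: weight = 12, length = 2, mean = 12/2 ≈ 6.000
Minimum mean = 1.000, attained e.g. along the cycle 1 → 1 with weight 1 and length 1. So λ(A) = 1/1 = 1.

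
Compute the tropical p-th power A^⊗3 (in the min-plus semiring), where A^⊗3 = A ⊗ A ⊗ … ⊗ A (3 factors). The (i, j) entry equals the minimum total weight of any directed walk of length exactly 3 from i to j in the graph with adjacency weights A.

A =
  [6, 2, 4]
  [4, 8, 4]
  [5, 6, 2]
A^⊗3 =
  [11, 8, 8]
  [10, 11, 8]
  [9, 9, 6]

Each entry (A^⊗3)_ij equals the minimum over all length-3 walks i = v_0 → v_1 → … → v_3 = j of Σ_t A[v_t][v_{t+1}]. For example, for (i, j) = (0, 2) we minimise over 9 possible intermediate vertex sequences; the minimum is 8, attained along the walk 0 → 1 → 2 → 2.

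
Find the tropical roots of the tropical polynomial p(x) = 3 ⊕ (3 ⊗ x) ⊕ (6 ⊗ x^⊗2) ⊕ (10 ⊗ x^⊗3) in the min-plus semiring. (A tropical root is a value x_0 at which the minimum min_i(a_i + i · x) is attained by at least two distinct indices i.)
Roots: {-4, -3, 0}

Each tropical root is a break point of the lower envelope of the lines y = a_i + i · x (there are 4 lines, with slopes 0, 1, ..., 3). Only the lines that attain the minimum somewhere contribute to roots; other lines are dominated. Here the surviving (envelope) indices are i = 3, i = 2, i = 1, i = 0.
Intersections between consecutive envelope lines give the roots: for adjacent envelope indices i < j the intersection is x = (a_i − a_j) / (j − i). Reading off the sorted break points: {-4, -3, 0}.
Verification: at each break x_0, at least two indices attain the minimum of min_i(a_i + i · x_0).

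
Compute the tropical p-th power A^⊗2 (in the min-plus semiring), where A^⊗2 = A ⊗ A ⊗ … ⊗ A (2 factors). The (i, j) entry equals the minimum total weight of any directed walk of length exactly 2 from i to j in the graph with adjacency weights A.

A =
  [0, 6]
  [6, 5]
A^⊗2 =
  [0, 6]
  [6, 10]

Each entry (A^⊗2)_ij equals the minimum over all length-2 walks i = v_0 → v_1 → … → v_2 = j of Σ_t A[v_t][v_{t+1}]. For example, for (i, j) = (0, 1) we minimise over 2 possible intermediate vertex sequences; the minimum is 6, attained along the walk 0 → 0 → 1.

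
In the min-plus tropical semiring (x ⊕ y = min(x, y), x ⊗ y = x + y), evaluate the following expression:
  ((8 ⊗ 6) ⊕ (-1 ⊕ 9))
((8 ⊗ 6) ⊕ (-1 ⊕ 9)) = -1

Expand innermost to outermost. Recall ⊕ takes the minimum of its arguments and ⊗ takes their sum. Working out the expression ((8 ⊗ 6) ⊕ (-1 ⊕ 9)) gives -1.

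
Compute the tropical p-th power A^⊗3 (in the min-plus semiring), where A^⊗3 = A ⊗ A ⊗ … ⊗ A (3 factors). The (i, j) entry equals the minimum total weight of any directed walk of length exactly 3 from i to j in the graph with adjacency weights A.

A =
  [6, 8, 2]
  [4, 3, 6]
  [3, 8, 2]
A^⊗3 =
  [7, 12, 6]
  [9, 9, 8]
  [7, 12, 6]

Each entry (A^⊗3)_ij equals the minimum over all length-3 walks i = v_0 → v_1 → … → v_3 = j of Σ_t A[v_t][v_{t+1}]. For example, for (i, j) = (0, 2) we minimise over 9 possible intermediate vertex sequences; the minimum is 6, attained along the walk 0 → 2 → 2 → 2.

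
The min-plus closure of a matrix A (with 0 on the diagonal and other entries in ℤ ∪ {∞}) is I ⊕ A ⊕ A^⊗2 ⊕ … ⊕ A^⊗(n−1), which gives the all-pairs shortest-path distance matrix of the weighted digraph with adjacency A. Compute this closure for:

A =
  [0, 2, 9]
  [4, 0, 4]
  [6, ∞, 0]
Closure =
  [0, 2, 6]
  [4, 0, 4]
  [6, 8, 0]

This is the Floyd-Warshall all-pairs shortest-path computation. For each intermediate vertex k = 0, 1, …, 2, update dist[i][j] ← min(dist[i][j], dist[i][k] + dist[k][j]). The final matrix gives, for each (i, j), the minimum total weight of any directed path from i to j (possibly empty when i = j).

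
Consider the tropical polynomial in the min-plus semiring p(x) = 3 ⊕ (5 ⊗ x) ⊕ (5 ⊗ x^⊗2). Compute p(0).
p(0) = 3

A tropical monomial a ⊗ x^⊗i evaluates to a + i · x. Evaluating each term at x = 0:
  Term 0 contributes 3 + 0 · 0 = 3
  Term 1 contributes 5 + 1 · 0 = 5
  Term 2 contributes 5 + 2 · 0 = 5
p(0) = ⊕ of these = min[3, 5, 5] = 3.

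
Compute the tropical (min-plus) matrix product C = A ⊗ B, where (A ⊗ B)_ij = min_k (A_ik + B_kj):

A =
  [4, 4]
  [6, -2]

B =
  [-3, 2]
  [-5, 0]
A ⊗ B =
  [-1, 4]
  [-7, -2]

Apply the min-plus product entry-by-entry:
  C[0][0] = min over k of (A[0][0] + B[0][0] = 4 + -3 = 1, A[0][1] + B[1][0] = 4 + -5 = -1) = -1 (attained at k = 1)
  C[0][1] = min over k of (A[0][0] + B[0][1] = 4 + 2 = 6, A[0][1] + B[1][1] = 4 + 0 = 4) = 4 (attained at k = 1)
  C[1][0] = min over k of (A[1][0] + B[0][0] = 6 + -3 = 3, A[1][1] + B[1][0] = -2 + -5 = -7) = -7 (attained at k = 1)
  C[1][1] = min over k of (A[1][0] + B[0][1] = 6 + 2 = 8, A[1][1] + B[1][1] = -2 + 0 = -2) = -2 (attained at k = 1)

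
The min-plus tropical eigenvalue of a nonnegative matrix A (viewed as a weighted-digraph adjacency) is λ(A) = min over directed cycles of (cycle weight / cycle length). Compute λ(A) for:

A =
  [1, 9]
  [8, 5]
λ(A) = 1

Enumerate directed cycles and compute their means (weight / length). Sample:
  cycle 0 → 0: weight = 1, length = 1, mean = 1/1 ≈ 1.000
  cycle 1 → 1: weight = 5, length = 1, mean = 5/1 ≈ 5.000
  cycle 0 → 1 → 0: weight = 17, length = 2, mean = 17/2 ≈ 8.500
  cycle 1 → 0 → 1: weight = 17, length = 2, mean = 17/2 ≈ 8.500
Minimum mean = 1.000, attained e.g. along the cycle 0 → 0 with weight 1 and length 1. So λ(A) = 1/1 = 1.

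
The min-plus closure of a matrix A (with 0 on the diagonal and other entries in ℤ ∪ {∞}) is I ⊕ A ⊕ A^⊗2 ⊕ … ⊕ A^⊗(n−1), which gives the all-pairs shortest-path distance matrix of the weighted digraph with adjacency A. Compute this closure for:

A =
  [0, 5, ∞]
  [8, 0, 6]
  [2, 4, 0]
Closure =
  [0, 5, 11]
  [8, 0, 6]
  [2, 4, 0]

This is the Floyd-Warshall all-pairs shortest-path computation. For each intermediate vertex k = 0, 1, …, 2, update dist[i][j] ← min(dist[i][j], dist[i][k] + dist[k][j]). The final matrix gives, for each (i, j), the minimum total weight of any directed path from i to j (possibly empty when i = j).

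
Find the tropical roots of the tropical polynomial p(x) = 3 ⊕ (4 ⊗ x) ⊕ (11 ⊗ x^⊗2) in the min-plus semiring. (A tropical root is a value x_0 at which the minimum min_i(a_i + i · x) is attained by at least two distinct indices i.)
Roots: {-7, -1}

Each tropical root is a break point of the lower envelope of the lines y = a_i + i · x (there are 3 lines, with slopes 0, 1, ..., 2). Only the lines that attain the minimum somewhere contribute to roots; other lines are dominated. Here the surviving (envelope) indices are i = 2, i = 1, i = 0.
Intersections between consecutive envelope lines give the roots: for adjacent envelope indices i < j the intersection is x = (a_i − a_j) / (j − i). Reading off the sorted break points: {-7, -1}.
Verification: at each break x_0, at least two indices attain the minimum of min_i(a_i + i · x_0).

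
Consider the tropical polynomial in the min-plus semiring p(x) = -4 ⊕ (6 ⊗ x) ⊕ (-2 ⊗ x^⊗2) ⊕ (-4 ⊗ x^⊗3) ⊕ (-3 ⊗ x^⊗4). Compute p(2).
p(2) = -4

A tropical monomial a ⊗ x^⊗i evaluates to a + i · x. Evaluating each term at x = 2:
  Term 0 contributes -4 + 0 · 2 = -4
  Term 1 contributes 6 + 1 · 2 = 8
  Term 2 contributes -2 + 2 · 2 = 2
  Term 3 contributes -4 + 3 · 2 = 2
  Term 4 contributes -3 + 4 · 2 = 5
p(2) = ⊕ of these = min[-4, 8, 2, 2, 5] = -4.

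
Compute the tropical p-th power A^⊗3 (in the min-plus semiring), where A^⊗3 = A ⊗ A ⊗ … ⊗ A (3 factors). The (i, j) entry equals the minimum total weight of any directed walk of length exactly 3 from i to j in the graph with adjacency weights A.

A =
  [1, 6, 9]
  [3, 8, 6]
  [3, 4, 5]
A^⊗3 =
  [3, 8, 11]
  [5, 10, 13]
  [5, 10, 13]

Each entry (A^⊗3)_ij equals the minimum over all length-3 walks i = v_0 → v_1 → … → v_3 = j of Σ_t A[v_t][v_{t+1}]. For example, for (i, j) = (0, 2) we minimise over 9 possible intermediate vertex sequences; the minimum is 11, attained along the walk 0 → 0 → 0 → 2.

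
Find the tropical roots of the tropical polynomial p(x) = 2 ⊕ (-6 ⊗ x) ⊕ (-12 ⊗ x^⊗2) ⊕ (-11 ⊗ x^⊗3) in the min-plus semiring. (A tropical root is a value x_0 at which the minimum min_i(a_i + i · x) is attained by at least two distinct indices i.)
Roots: {-1, 6, 8}

Each tropical root is a break point of the lower envelope of the lines y = a_i + i · x (there are 4 lines, with slopes 0, 1, ..., 3). Only the lines that attain the minimum somewhere contribute to roots; other lines are dominated. Here the surviving (envelope) indices are i = 3, i = 2, i = 1, i = 0.
Intersections between consecutive envelope lines give the roots: for adjacent envelope indices i < j the intersection is x = (a_i − a_j) / (j − i). Reading off the sorted break points: {-1, 6, 8}.
Verification: at each break x_0, at least two indices attain the minimum of min_i(a_i + i · x_0).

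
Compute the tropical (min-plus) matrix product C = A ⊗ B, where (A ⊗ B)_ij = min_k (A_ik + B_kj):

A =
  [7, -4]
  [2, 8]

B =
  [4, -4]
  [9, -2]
A ⊗ B =
  [5, -6]
  [6, -2]

Apply the min-plus product entry-by-entry:
  C[0][0] = min over k of (A[0][0] + B[0][0] = 7 + 4 = 11, A[0][1] + B[1][0] = -4 + 9 = 5) = 5 (attained at k = 1)
  C[0][1] = min over k of (A[0][0] + B[0][1] = 7 + -4 = 3, A[0][1] + B[1][1] = -4 + -2 = -6) = -6 (attained at k = 1)
  C[1][0] = min over k of (A[1][0] + B[0][0] = 2 + 4 = 6, A[1][1] + B[1][0] = 8 + 9 = 17) = 6 (attained at k = 0)
  C[1][1] = min over k of (A[1][0] + B[0][1] = 2 + -4 = -2, A[1][1] + B[1][1] = 8 + -2 = 6) = -2 (attained at k = 0)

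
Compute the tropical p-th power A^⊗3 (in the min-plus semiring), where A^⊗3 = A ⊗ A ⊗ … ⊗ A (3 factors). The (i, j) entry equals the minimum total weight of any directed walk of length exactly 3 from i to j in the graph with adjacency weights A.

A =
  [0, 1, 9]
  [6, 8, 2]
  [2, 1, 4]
A^⊗3 =
  [0, 1, 3]
  [4, 5, 5]
  [2, 3, 5]

Each entry (A^⊗3)_ij equals the minimum over all length-3 walks i = v_0 → v_1 → … → v_3 = j of Σ_t A[v_t][v_{t+1}]. For example, for (i, j) = (0, 2) we minimise over 9 possible intermediate vertex sequences; the minimum is 3, attained along the walk 0 → 0 → 1 → 2.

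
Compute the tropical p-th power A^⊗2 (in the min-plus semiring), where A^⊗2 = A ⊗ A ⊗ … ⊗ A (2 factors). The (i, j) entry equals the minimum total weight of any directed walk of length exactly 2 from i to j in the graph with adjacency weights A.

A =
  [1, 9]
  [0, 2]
A^⊗2 =
  [2, 10]
  [1, 4]

Each entry (A^⊗2)_ij equals the minimum over all length-2 walks i = v_0 → v_1 → … → v_2 = j of Σ_t A[v_t][v_{t+1}]. For example, for (i, j) = (0, 1) we minimise over 2 possible intermediate vertex sequences; the minimum is 10, attained along the walk 0 → 0 → 1.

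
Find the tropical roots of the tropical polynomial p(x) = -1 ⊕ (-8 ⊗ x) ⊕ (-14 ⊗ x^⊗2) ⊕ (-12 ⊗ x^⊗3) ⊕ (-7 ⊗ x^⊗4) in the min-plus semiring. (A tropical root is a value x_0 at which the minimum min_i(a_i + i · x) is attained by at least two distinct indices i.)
Roots: {-5, -2, 6, 7}

Each tropical root is a break point of the lower envelope of the lines y = a_i + i · x (there are 5 lines, with slopes 0, 1, ..., 4). Only the lines that attain the minimum somewhere contribute to roots; other lines are dominated. Here the surviving (envelope) indices are i = 4, i = 3, i = 2, i = 1, i = 0.
Intersections between consecutive envelope lines give the roots: for adjacent envelope indices i < j the intersection is x = (a_i − a_j) / (j − i). Reading off the sorted break points: {-5, -2, 6, 7}.
Verification: at each break x_0, at least two indices attain the minimum of min_i(a_i + i · x_0).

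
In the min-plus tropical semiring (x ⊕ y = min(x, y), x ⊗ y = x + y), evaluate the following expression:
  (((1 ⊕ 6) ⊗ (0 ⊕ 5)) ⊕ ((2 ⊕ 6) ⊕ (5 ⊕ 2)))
(((1 ⊕ 6) ⊗ (0 ⊕ 5)) ⊕ ((2 ⊕ 6) ⊕ (5 ⊕ 2))) = 1

Expand innermost to outermost. Recall ⊕ takes the minimum of its arguments and ⊗ takes their sum. Working out the expression (((1 ⊕ 6) ⊗ (0 ⊕ 5)) ⊕ ((2 ⊕ 6) ⊕ (5 ⊕ 2))) gives 1.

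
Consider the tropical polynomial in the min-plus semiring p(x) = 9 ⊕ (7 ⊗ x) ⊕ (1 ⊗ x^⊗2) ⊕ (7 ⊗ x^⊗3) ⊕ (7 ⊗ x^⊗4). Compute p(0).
p(0) = 1

A tropical monomial a ⊗ x^⊗i evaluates to a + i · x. Evaluating each term at x = 0:
  Term 0 contributes 9 + 0 · 0 = 9
  Term 1 contributes 7 + 1 · 0 = 7
  Term 2 contributes 1 + 2 · 0 = 1
  Term 3 contributes 7 + 3 · 0 = 7
  Term 4 contributes 7 + 4 · 0 = 7
p(0) = ⊕ of these = min[9, 7, 1, 7, 7] = 1.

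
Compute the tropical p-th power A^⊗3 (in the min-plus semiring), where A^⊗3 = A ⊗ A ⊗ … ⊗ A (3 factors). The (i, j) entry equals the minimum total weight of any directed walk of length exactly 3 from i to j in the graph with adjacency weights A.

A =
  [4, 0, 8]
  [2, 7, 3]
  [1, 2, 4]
A^⊗3 =
  [4, 2, 7]
  [4, 4, 5]
  [3, 4, 4]

Each entry (A^⊗3)_ij equals the minimum over all length-3 walks i = v_0 → v_1 → … → v_3 = j of Σ_t A[v_t][v_{t+1}]. For example, for (i, j) = (0, 2) we minimise over 9 possible intermediate vertex sequences; the minimum is 7, attained along the walk 0 → 0 → 1 → 2.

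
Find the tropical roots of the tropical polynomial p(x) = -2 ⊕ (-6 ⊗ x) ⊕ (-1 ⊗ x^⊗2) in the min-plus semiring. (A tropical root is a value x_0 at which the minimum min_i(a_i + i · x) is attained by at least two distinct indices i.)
Roots: {-5, 4}

Each tropical root is a break point of the lower envelope of the lines y = a_i + i · x (there are 3 lines, with slopes 0, 1, ..., 2). Only the lines that attain the minimum somewhere contribute to roots; other lines are dominated. Here the surviving (envelope) indices are i = 2, i = 1, i = 0.
Intersections between consecutive envelope lines give the roots: for adjacent envelope indices i < j the intersection is x = (a_i − a_j) / (j − i). Reading off the sorted break points: {-5, 4}.
Verification: at each break x_0, at least two indices attain the minimum of min_i(a_i + i · x_0).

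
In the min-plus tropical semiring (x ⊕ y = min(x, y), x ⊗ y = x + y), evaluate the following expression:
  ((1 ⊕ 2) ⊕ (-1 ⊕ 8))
((1 ⊕ 2) ⊕ (-1 ⊕ 8)) = -1

Expand innermost to outermost. Recall ⊕ takes the minimum of its arguments and ⊗ takes their sum. Working out the expression ((1 ⊕ 2) ⊕ (-1 ⊕ 8)) gives -1.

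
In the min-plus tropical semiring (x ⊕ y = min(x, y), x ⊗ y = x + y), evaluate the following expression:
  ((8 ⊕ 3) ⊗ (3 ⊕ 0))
((8 ⊕ 3) ⊗ (3 ⊕ 0)) = 3

Expand innermost to outermost. Recall ⊕ takes the minimum of its arguments and ⊗ takes their sum. Working out the expression ((8 ⊕ 3) ⊗ (3 ⊕ 0)) gives 3.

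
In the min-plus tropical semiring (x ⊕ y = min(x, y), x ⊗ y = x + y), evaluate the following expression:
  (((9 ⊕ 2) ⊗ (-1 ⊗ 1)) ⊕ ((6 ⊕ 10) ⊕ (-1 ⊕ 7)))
(((9 ⊕ 2) ⊗ (-1 ⊗ 1)) ⊕ ((6 ⊕ 10) ⊕ (-1 ⊕ 7))) = -1

Expand innermost to outermost. Recall ⊕ takes the minimum of its arguments and ⊗ takes their sum. Working out the expression (((9 ⊕ 2) ⊗ (-1 ⊗ 1)) ⊕ ((6 ⊕ 10) ⊕ (-1 ⊕ 7))) gives -1.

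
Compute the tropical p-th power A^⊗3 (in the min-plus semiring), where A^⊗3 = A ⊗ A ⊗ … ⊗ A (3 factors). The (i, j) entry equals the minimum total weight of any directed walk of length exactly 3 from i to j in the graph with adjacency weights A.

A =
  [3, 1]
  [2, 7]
A^⊗3 =
  [6, 4]
  [5, 6]

Each entry (A^⊗3)_ij equals the minimum over all length-3 walks i = v_0 → v_1 → … → v_3 = j of Σ_t A[v_t][v_{t+1}]. For example, for (i, j) = (0, 1) we minimise over 4 possible intermediate vertex sequences; the minimum is 4, attained along the walk 0 → 1 → 0 → 1.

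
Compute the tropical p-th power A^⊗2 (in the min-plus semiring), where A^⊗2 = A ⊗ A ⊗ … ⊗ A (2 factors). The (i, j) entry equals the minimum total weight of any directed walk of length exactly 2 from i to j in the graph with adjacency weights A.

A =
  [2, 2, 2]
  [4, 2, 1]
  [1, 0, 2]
A^⊗2 =
  [3, 2, 3]
  [2, 1, 3]
  [3, 2, 1]

Each entry (A^⊗2)_ij equals the minimum over all length-2 walks i = v_0 → v_1 → … → v_2 = j of Σ_t A[v_t][v_{t+1}]. For example, for (i, j) = (0, 2) we minimise over 3 possible intermediate vertex sequences; the minimum is 3, attained along the walk 0 → 1 → 2.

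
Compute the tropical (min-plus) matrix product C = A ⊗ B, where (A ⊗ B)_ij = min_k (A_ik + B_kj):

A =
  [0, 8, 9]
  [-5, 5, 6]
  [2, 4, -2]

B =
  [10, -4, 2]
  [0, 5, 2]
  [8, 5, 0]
A ⊗ B =
  [8, -4, 2]
  [5, -9, -3]
  [4, -2, -2]

Apply the min-plus product entry-by-entry:
  C[0][0] = min over k of (A[0][0] + B[0][0] = 0 + 10 = 10, A[0][1] + B[1][0] = 8 + 0 = 8, A[0][2] + B[2][0] = 9 + 8 = 17) = 8 (attained at k = 1)
  C[0][1] = min over k of (A[0][0] + B[0][1] = 0 + -4 = -4, A[0][1] + B[1][1] = 8 + 5 = 13, A[0][2] + B[2][1] = 9 + 5 = 14) = -4 (attained at k = 0)
  C[0][2] = min over k of (A[0][0] + B[0][2] = 0 + 2 = 2, A[0][1] + B[1][2] = 8 + 2 = 10, A[0][2] + B[2][2] = 9 + 0 = 9) = 2 (attained at k = 0)
  C[1][0] = min over k of (A[1][0] + B[0][0] = -5 + 10 = 5, A[1][1] + B[1][0] = 5 + 0 = 5, A[1][2] + B[2][0] = 6 + 8 = 14) = 5 (attained at k = 0)
  C[1][1] = min over k of (A[1][0] + B[0][1] = -5 + -4 = -9, A[1][1] + B[1][1] = 5 + 5 = 10, A[1][2] + B[2][1] = 6 + 5 = 11) = -9 (attained at k = 0)
  C[1][2] = min over k of (A[1][0] + B[0][2] = -5 + 2 = -3, A[1][1] + B[1][2] = 5 + 2 = 7, A[1][2] + B[2][2] = 6 + 0 = 6) = -3 (attained at k = 0)
  C[2][0] = min over k of (A[2][0] + B[0][0] = 2 + 10 = 12, A[2][1] + B[1][0] = 4 + 0 = 4, A[2][2] + B[2][0] = -2 + 8 = 6) = 4 (attained at k = 1)
  C[2][1] = min over k of (A[2][0] + B[0][1] = 2 + -4 = -2, A[2][1] + B[1][1] = 4 + 5 = 9, A[2][2] + B[2][1] = -2 + 5 = 3) = -2 (attained at k = 0)
  C[2][2] = min over k of (A[2][0] + B[0][2] = 2 + 2 = 4, A[2][1] + B[1][2] = 4 + 2 = 6, A[2][2] + B[2][2] = -2 + 0 = -2) = -2 (attained at k = 2)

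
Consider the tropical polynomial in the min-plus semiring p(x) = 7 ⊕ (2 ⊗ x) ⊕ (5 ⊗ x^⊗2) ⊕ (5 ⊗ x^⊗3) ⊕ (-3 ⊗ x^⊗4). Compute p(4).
p(4) = 6

A tropical monomial a ⊗ x^⊗i evaluates to a + i · x. Evaluating each term at x = 4:
  Term 0 contributes 7 + 0 · 4 = 7
  Term 1 contributes 2 + 1 · 4 = 6
  Term 2 contributes 5 + 2 · 4 = 13
  Term 3 contributes 5 + 3 · 4 = 17
  Term 4 contributes -3 + 4 · 4 = 13
p(4) = ⊕ of these = min[7, 6, 13, 17, 13] = 6.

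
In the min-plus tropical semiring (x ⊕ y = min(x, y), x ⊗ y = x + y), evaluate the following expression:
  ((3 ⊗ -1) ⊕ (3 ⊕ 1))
((3 ⊗ -1) ⊕ (3 ⊕ 1)) = 1

Expand innermost to outermost. Recall ⊕ takes the minimum of its arguments and ⊗ takes their sum. Working out the expression ((3 ⊗ -1) ⊕ (3 ⊕ 1)) gives 1.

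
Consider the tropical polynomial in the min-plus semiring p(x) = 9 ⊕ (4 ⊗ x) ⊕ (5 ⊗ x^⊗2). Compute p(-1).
p(-1) = 3

A tropical monomial a ⊗ x^⊗i evaluates to a + i · x. Evaluating each term at x = -1:
  Term 0 contributes 9 + 0 · -1 = 9
  Term 1 contributes 4 + 1 · -1 = 3
  Term 2 contributes 5 + 2 · -1 = 3
p(-1) = ⊕ of these = min[9, 3, 3] = 3.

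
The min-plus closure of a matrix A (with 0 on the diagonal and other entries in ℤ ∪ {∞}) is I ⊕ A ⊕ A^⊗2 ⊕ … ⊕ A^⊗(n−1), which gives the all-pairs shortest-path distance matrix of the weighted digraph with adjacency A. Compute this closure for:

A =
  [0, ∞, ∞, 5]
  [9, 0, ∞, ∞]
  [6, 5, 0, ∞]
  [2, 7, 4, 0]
Closure =
  [0, 12, 9, 5]
  [9, 0, 18, 14]
  [6, 5, 0, 11]
  [2, 7, 4, 0]

This is the Floyd-Warshall all-pairs shortest-path computation. For each intermediate vertex k = 0, 1, …, 3, update dist[i][j] ← min(dist[i][j], dist[i][k] + dist[k][j]). The final matrix gives, for each (i, j), the minimum total weight of any directed path from i to j (possibly empty when i = j).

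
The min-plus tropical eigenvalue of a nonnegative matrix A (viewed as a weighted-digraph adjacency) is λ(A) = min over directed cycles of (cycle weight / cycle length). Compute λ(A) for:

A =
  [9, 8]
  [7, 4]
λ(A) = 4

Enumerate directed cycles and compute their means (weight / length). Sample:
  cycle 0 → 0: weight = 9, length = 1, mean = 9/1 ≈ 9.000
  cycle 1 → 1: weight = 4, length = 1, mean = 4/1 ≈ 4.000
  cycle 0 → 1 → 0: weight = 15, length = 2, mean = 15/2 ≈ 7.500
  cycle 1 → 0 → 1: weight = 15, length = 2, mean = 15/2 ≈ 7.500
Minimum mean = 4.000, attained e.g. along the cycle 1 → 1 with weight 4 and length 1. So λ(A) = 4/1 = 4.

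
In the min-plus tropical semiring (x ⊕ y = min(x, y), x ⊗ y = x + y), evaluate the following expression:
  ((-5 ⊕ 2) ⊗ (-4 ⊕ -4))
((-5 ⊕ 2) ⊗ (-4 ⊕ -4)) = -9

Expand innermost to outermost. Recall ⊕ takes the minimum of its arguments and ⊗ takes their sum. Working out the expression ((-5 ⊕ 2) ⊗ (-4 ⊕ -4)) gives -9.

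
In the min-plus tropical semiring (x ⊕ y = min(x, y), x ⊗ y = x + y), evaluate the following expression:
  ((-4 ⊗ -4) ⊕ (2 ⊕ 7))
((-4 ⊗ -4) ⊕ (2 ⊕ 7)) = -8

Expand innermost to outermost. Recall ⊕ takes the minimum of its arguments and ⊗ takes their sum. Working out the expression ((-4 ⊗ -4) ⊕ (2 ⊕ 7)) gives -8.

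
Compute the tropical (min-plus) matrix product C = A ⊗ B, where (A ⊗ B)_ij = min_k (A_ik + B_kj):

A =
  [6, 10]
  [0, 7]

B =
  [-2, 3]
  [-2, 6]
A ⊗ B =
  [4, 9]
  [-2, 3]

Apply the min-plus product entry-by-entry:
  C[0][0] = min over k of (A[0][0] + B[0][0] = 6 + -2 = 4, A[0][1] + B[1][0] = 10 + -2 = 8) = 4 (attained at k = 0)
  C[0][1] = min over k of (A[0][0] + B[0][1] = 6 + 3 = 9, A[0][1] + B[1][1] = 10 + 6 = 16) = 9 (attained at k = 0)
  C[1][0] = min over k of (A[1][0] + B[0][0] = 0 + -2 = -2, A[1][1] + B[1][0] = 7 + -2 = 5) = -2 (attained at k = 0)
  C[1][1] = min over k of (A[1][0] + B[0][1] = 0 + 3 = 3, A[1][1] + B[1][1] = 7 + 6 = 13) = 3 (attained at k = 0)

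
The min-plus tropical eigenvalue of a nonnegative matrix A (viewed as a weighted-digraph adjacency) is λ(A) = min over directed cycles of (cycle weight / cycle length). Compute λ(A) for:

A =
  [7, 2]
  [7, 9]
λ(A) = 9/2

Enumerate directed cycles and compute their means (weight / length). Sample:
  cycle 0 → 0: weight = 7, length = 1, mean = 7/1 ≈ 7.000
  cycle 1 → 1: weight = 9, length = 1, mean = 9/1 ≈ 9.000
  cycle 0 → 1 → 0: weight = 9, length = 2, mean = 9/2 ≈ 4.500
  cycle 1 → 0 → 1: weight = 9, length = 2, mean = 9/2 ≈ 4.500
Minimum mean = 4.500, attained e.g. along the cycle 0 → 1 → 0 with weight 9 and length 2. So λ(A) = 9/2 = 9/2.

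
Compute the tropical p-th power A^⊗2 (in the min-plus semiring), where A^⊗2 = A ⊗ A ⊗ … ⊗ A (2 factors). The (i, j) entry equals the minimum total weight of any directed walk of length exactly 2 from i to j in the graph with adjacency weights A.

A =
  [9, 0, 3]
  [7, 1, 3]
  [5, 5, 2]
A^⊗2 =
  [7, 1, 3]
  [8, 2, 4]
  [7, 5, 4]

Each entry (A^⊗2)_ij equals the minimum over all length-2 walks i = v_0 → v_1 → … → v_2 = j of Σ_t A[v_t][v_{t+1}]. For example, for (i, j) = (0, 2) we minimise over 3 possible intermediate vertex sequences; the minimum is 3, attained along the walk 0 → 1 → 2.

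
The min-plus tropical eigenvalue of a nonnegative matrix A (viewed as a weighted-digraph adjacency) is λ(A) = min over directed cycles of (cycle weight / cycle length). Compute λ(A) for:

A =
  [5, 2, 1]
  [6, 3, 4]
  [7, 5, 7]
λ(A) = 3

Enumerate directed cycles and compute their means (weight / length). Sample:
  cycle 0 → 0: weight = 5, length = 1, mean = 5/1 ≈ 5.000
  cycle 1 → 1: weight = 3, length = 1, mean = 3/1 ≈ 3.000
  cycle 2 → 2: weight = 7, length = 1, mean = 7/1 ≈ 7.000
  cycle 0 → 1 → 0: weight = 8, length = 2, mean = 8/2 ≈ 4.000
  cycle 0 → 2 → 0: weight = 8, length = 2, mean = 8/2 ≈ 4.000
  cycle 1 → 0 → 1: weight = 8, length = 2, mean = 8/2 ≈ 4.000
Minimum mean = 3.000, attained e.g. along the cycle 1 → 1 with weight 3 and length 1. So λ(A) = 3/1 = 3.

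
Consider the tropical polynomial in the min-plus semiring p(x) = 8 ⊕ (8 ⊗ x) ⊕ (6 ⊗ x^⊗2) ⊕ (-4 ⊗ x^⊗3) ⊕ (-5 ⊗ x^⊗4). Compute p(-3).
p(-3) = -17

A tropical monomial a ⊗ x^⊗i evaluates to a + i · x. Evaluating each term at x = -3:
  Term 0 contributes 8 + 0 · -3 = 8
  Term 1 contributes 8 + 1 · -3 = 5
  Term 2 contributes 6 + 2 · -3 = 0
  Term 3 contributes -4 + 3 · -3 = -13
  Term 4 contributes -5 + 4 · -3 = -17
p(-3) = ⊕ of these = min[8, 5, 0, -13, -17] = -17.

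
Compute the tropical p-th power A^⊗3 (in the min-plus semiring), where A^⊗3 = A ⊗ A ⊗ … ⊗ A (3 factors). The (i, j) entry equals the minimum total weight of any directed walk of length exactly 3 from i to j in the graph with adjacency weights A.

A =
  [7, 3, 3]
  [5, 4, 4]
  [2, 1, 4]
A^⊗3 =
  [9, 8, 8]
  [10, 9, 9]
  [7, 6, 9]

Each entry (A^⊗3)_ij equals the minimum over all length-3 walks i = v_0 → v_1 → … → v_3 = j of Σ_t A[v_t][v_{t+1}]. For example, for (i, j) = (0, 2) we minimise over 9 possible intermediate vertex sequences; the minimum is 8, attained along the walk 0 → 2 → 0 → 2.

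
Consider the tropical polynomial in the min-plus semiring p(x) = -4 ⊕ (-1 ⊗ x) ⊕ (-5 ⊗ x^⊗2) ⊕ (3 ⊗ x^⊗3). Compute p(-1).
p(-1) = -7

A tropical monomial a ⊗ x^⊗i evaluates to a + i · x. Evaluating each term at x = -1:
  Term 0 contributes -4 + 0 · -1 = -4
  Term 1 contributes -1 + 1 · -1 = -2
  Term 2 contributes -5 + 2 · -1 = -7
  Term 3 contributes 3 + 3 · -1 = 0
p(-1) = ⊕ of these = min[-4, -2, -7, 0] = -7.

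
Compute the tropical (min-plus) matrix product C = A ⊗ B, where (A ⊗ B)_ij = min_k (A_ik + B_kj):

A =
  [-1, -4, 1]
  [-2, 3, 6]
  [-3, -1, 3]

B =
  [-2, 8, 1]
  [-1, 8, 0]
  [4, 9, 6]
A ⊗ B =
  [-5, 4, -4]
  [-4, 6, -1]
  [-5, 5, -2]

Apply the min-plus product entry-by-entry:
  C[0][0] = min over k of (A[0][0] + B[0][0] = -1 + -2 = -3, A[0][1] + B[1][0] = -4 + -1 = -5, A[0][2] + B[2][0] = 1 + 4 = 5) = -5 (attained at k = 1)
  C[0][1] = min over k of (A[0][0] + B[0][1] = -1 + 8 = 7, A[0][1] + B[1][1] = -4 + 8 = 4, A[0][2] + B[2][1] = 1 + 9 = 10) = 4 (attained at k = 1)
  C[0][2] = min over k of (A[0][0] + B[0][2] = -1 + 1 = 0, A[0][1] + B[1][2] = -4 + 0 = -4, A[0][2] + B[2][2] = 1 + 6 = 7) = -4 (attained at k = 1)
  C[1][0] = min over k of (A[1][0] + B[0][0] = -2 + -2 = -4, A[1][1] + B[1][0] = 3 + -1 = 2, A[1][2] + B[2][0] = 6 + 4 = 10) = -4 (attained at k = 0)
  C[1][1] = min over k of (A[1][0] + B[0][1] = -2 + 8 = 6, A[1][1] + B[1][1] = 3 + 8 = 11, A[1][2] + B[2][1] = 6 + 9 = 15) = 6 (attained at k = 0)
  C[1][2] = min over k of (A[1][0] + B[0][2] = -2 + 1 = -1, A[1][1] + B[1][2] = 3 + 0 = 3, A[1][2] + B[2][2] = 6 + 6 = 12) = -1 (attained at k = 0)
  C[2][0] = min over k of (A[2][0] + B[0][0] = -3 + -2 = -5, A[2][1] + B[1][0] = -1 + -1 = -2, A[2][2] + B[2][0] = 3 + 4 = 7) = -5 (attained at k = 0)
  C[2][1] = min over k of (A[2][0] + B[0][1] = -3 + 8 = 5, A[2][1] + B[1][1] = -1 + 8 = 7, A[2][2] + B[2][1] = 3 + 9 = 12) = 5 (attained at k = 0)
  C[2][2] = min over k of (A[2][0] + B[0][2] = -3 + 1 = -2, A[2][1] + B[1][2] = -1 + 0 = -1, A[2][2] + B[2][2] = 3 + 6 = 9) = -2 (attained at k = 0)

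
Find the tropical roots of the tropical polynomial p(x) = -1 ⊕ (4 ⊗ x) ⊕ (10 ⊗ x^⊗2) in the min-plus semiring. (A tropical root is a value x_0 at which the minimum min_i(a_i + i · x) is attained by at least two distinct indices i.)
Roots: {-6, -5}

Each tropical root is a break point of the lower envelope of the lines y = a_i + i · x (there are 3 lines, with slopes 0, 1, ..., 2). Only the lines that attain the minimum somewhere contribute to roots; other lines are dominated. Here the surviving (envelope) indices are i = 2, i = 1, i = 0.
Intersections between consecutive envelope lines give the roots: for adjacent envelope indices i < j the intersection is x = (a_i − a_j) / (j − i). Reading off the sorted break points: {-6, -5}.
Verification: at each break x_0, at least two indices attain the minimum of min_i(a_i + i · x_0).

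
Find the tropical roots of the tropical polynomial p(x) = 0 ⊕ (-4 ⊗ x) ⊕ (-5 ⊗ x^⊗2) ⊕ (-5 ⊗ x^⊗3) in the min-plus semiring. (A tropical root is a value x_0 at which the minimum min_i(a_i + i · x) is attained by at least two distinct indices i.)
Roots: {0, 1, 4}

Each tropical root is a break point of the lower envelope of the lines y = a_i + i · x (there are 4 lines, with slopes 0, 1, ..., 3). Only the lines that attain the minimum somewhere contribute to roots; other lines are dominated. Here the surviving (envelope) indices are i = 3, i = 2, i = 1, i = 0.
Intersections between consecutive envelope lines give the roots: for adjacent envelope indices i < j the intersection is x = (a_i − a_j) / (j − i). Reading off the sorted break points: {0, 1, 4}.
Verification: at each break x_0, at least two indices attain the minimum of min_i(a_i + i · x_0).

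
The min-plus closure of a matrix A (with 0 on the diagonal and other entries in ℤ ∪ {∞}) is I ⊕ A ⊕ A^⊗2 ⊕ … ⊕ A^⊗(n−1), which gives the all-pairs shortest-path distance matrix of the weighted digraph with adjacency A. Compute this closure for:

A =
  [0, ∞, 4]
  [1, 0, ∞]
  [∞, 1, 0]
Closure =
  [0, 5, 4]
  [1, 0, 5]
  [2, 1, 0]

This is the Floyd-Warshall all-pairs shortest-path computation. For each intermediate vertex k = 0, 1, …, 2, update dist[i][j] ← min(dist[i][j], dist[i][k] + dist[k][j]). The final matrix gives, for each (i, j), the minimum total weight of any directed path from i to j (possibly empty when i = j).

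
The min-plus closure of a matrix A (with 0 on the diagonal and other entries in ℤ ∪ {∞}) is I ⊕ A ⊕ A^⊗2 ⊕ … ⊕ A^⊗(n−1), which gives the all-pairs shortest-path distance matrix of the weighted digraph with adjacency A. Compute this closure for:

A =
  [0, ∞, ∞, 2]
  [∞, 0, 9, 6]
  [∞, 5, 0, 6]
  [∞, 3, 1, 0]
Closure =
  [0, 5, 3, 2]
  [∞, 0, 7, 6]
  [∞, 5, 0, 6]
  [∞, 3, 1, 0]

This is the Floyd-Warshall all-pairs shortest-path computation. For each intermediate vertex k = 0, 1, …, 3, update dist[i][j] ← min(dist[i][j], dist[i][k] + dist[k][j]). The final matrix gives, for each (i, j), the minimum total weight of any directed path from i to j (possibly empty when i = j).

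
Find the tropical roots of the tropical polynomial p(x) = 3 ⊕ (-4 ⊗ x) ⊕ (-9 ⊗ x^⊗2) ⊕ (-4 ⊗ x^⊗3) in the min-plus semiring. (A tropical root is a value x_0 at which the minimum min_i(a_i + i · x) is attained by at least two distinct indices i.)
Roots: {-5, 5, 7}

Each tropical root is a break point of the lower envelope of the lines y = a_i + i · x (there are 4 lines, with slopes 0, 1, ..., 3). Only the lines that attain the minimum somewhere contribute to roots; other lines are dominated. Here the surviving (envelope) indices are i = 3, i = 2, i = 1, i = 0.
Intersections between consecutive envelope lines give the roots: for adjacent envelope indices i < j the intersection is x = (a_i − a_j) / (j − i). Reading off the sorted break points: {-5, 5, 7}.
Verification: at each break x_0, at least two indices attain the minimum of min_i(a_i + i · x_0).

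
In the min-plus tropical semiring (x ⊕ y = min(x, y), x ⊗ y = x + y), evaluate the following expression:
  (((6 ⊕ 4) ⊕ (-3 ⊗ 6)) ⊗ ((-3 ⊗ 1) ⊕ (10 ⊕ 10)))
(((6 ⊕ 4) ⊕ (-3 ⊗ 6)) ⊗ ((-3 ⊗ 1) ⊕ (10 ⊕ 10))) = 1

Expand innermost to outermost. Recall ⊕ takes the minimum of its arguments and ⊗ takes their sum. Working out the expression (((6 ⊕ 4) ⊕ (-3 ⊗ 6)) ⊗ ((-3 ⊗ 1) ⊕ (10 ⊕ 10))) gives 1.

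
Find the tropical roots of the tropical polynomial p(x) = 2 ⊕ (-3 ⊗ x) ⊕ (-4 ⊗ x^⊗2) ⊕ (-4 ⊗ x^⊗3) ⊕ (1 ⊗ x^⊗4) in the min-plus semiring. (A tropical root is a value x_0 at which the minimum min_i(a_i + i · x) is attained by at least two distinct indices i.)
Roots: {-5, 0, 1, 5}

Each tropical root is a break point of the lower envelope of the lines y = a_i + i · x (there are 5 lines, with slopes 0, 1, ..., 4). Only the lines that attain the minimum somewhere contribute to roots; other lines are dominated. Here the surviving (envelope) indices are i = 4, i = 3, i = 2, i = 1, i = 0.
Intersections between consecutive envelope lines give the roots: for adjacent envelope indices i < j the intersection is x = (a_i − a_j) / (j − i). Reading off the sorted break points: {-5, 0, 1, 5}.
Verification: at each break x_0, at least two indices attain the minimum of min_i(a_i + i · x_0).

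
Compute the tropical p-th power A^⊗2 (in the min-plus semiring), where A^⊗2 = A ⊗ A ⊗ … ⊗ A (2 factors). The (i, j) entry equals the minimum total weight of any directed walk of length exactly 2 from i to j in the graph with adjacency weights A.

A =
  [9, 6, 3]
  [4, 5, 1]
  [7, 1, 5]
A^⊗2 =
  [10, 4, 7]
  [8, 2, 6]
  [5, 6, 2]

Each entry (A^⊗2)_ij equals the minimum over all length-2 walks i = v_0 → v_1 → … → v_2 = j of Σ_t A[v_t][v_{t+1}]. For example, for (i, j) = (0, 2) we minimise over 3 possible intermediate vertex sequences; the minimum is 7, attained along the walk 0 → 1 → 2.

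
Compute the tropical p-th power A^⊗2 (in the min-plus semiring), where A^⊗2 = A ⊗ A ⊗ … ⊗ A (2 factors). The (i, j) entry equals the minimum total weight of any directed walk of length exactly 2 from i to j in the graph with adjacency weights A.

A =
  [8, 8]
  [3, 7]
A^⊗2 =
  [11, 15]
  [10, 11]

Each entry (A^⊗2)_ij equals the minimum over all length-2 walks i = v_0 → v_1 → … → v_2 = j of Σ_t A[v_t][v_{t+1}]. For example, for (i, j) = (0, 1) we minimise over 2 possible intermediate vertex sequences; the minimum is 15, attained along the walk 0 → 1 → 1.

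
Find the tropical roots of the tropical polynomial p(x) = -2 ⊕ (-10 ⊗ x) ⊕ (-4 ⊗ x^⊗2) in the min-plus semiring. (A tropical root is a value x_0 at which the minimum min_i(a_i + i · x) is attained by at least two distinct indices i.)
Roots: {-6, 8}

Each tropical root is a break point of the lower envelope of the lines y = a_i + i · x (there are 3 lines, with slopes 0, 1, ..., 2). Only the lines that attain the minimum somewhere contribute to roots; other lines are dominated. Here the surviving (envelope) indices are i = 2, i = 1, i = 0.
Intersections between consecutive envelope lines give the roots: for adjacent envelope indices i < j the intersection is x = (a_i − a_j) / (j − i). Reading off the sorted break points: {-6, 8}.
Verification: at each break x_0, at least two indices attain the minimum of min_i(a_i + i · x_0).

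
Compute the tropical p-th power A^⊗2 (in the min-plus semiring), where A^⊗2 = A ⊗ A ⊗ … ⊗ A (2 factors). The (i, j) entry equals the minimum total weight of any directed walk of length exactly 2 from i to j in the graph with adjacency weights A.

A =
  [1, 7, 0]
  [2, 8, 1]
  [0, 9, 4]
A^⊗2 =
  [0, 8, 1]
  [1, 9, 2]
  [1, 7, 0]

Each entry (A^⊗2)_ij equals the minimum over all length-2 walks i = v_0 → v_1 → … → v_2 = j of Σ_t A[v_t][v_{t+1}]. For example, for (i, j) = (0, 2) we minimise over 3 possible intermediate vertex sequences; the minimum is 1, attained along the walk 0 → 0 → 2.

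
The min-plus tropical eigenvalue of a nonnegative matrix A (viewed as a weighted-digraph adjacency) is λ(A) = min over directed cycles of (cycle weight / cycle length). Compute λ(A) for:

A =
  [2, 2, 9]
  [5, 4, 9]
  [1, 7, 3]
λ(A) = 2

Enumerate directed cycles and compute their means (weight / length). Sample:
  cycle 0 → 0: weight = 2, length = 1, mean = 2/1 ≈ 2.000
  cycle 1 → 1: weight = 4, length = 1, mean = 4/1 ≈ 4.000
  cycle 2 → 2: weight = 3, length = 1, mean = 3/1 ≈ 3.000
  cycle 0 → 1 → 0: weight = 7, length = 2, mean = 7/2 ≈ 3.500
  cycle 0 → 2 → 0: weight = 10, length = 2, mean = 10/2 ≈ 5.000
  cycle 1 → 0 → 1: weight = 7, length = 2, mean = 7/2 ≈ 3.500
Minimum mean = 2.000, attained e.g. along the cycle 0 → 0 with weight 2 and length 1. So λ(A) = 2/1 = 2.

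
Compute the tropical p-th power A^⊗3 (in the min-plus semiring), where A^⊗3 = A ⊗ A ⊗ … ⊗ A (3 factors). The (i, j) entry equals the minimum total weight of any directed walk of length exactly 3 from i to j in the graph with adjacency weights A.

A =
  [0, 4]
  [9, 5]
A^⊗3 =
  [0, 4]
  [9, 13]

Each entry (A^⊗3)_ij equals the minimum over all length-3 walks i = v_0 → v_1 → … → v_3 = j of Σ_t A[v_t][v_{t+1}]. For example, for (i, j) = (0, 1) we minimise over 4 possible intermediate vertex sequences; the minimum is 4, attained along the walk 0 → 0 → 0 → 1.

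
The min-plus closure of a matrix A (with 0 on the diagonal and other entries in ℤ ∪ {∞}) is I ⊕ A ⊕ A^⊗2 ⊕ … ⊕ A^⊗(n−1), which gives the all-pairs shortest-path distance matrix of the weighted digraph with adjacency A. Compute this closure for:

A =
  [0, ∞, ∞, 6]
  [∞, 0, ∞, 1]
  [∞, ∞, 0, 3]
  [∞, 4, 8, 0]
Closure =
  [0, 10, 14, 6]
  [∞, 0, 9, 1]
  [∞, 7, 0, 3]
  [∞, 4, 8, 0]

This is the Floyd-Warshall all-pairs shortest-path computation. For each intermediate vertex k = 0, 1, …, 3, update dist[i][j] ← min(dist[i][j], dist[i][k] + dist[k][j]). The final matrix gives, for each (i, j), the minimum total weight of any directed path from i to j (possibly empty when i = j).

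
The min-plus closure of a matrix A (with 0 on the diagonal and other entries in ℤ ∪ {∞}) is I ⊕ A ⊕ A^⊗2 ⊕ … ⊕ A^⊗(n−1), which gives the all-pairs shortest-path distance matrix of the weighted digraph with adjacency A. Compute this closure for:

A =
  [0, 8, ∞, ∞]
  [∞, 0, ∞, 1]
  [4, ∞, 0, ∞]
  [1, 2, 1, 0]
Closure =
  [0, 8, 10, 9]
  [2, 0, 2, 1]
  [4, 12, 0, 13]
  [1, 2, 1, 0]

This is the Floyd-Warshall all-pairs shortest-path computation. For each intermediate vertex k = 0, 1, …, 3, update dist[i][j] ← min(dist[i][j], dist[i][k] + dist[k][j]). The final matrix gives, for each (i, j), the minimum total weight of any directed path from i to j (possibly empty when i = j).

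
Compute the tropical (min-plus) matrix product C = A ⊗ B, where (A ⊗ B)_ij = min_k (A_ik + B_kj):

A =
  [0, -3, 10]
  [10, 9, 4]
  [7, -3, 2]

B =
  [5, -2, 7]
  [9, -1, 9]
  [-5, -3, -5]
A ⊗ B =
  [5, -4, 5]
  [-1, 1, -1]
  [-3, -4, -3]

Apply the min-plus product entry-by-entry:
  C[0][0] = min over k of (A[0][0] + B[0][0] = 0 + 5 = 5, A[0][1] + B[1][0] = -3 + 9 = 6, A[0][2] + B[2][0] = 10 + -5 = 5) = 5 (attained at k = 0)
  C[0][1] = min over k of (A[0][0] + B[0][1] = 0 + -2 = -2, A[0][1] + B[1][1] = -3 + -1 = -4, A[0][2] + B[2][1] = 10 + -3 = 7) = -4 (attained at k = 1)
  C[0][2] = min over k of (A[0][0] + B[0][2] = 0 + 7 = 7, A[0][1] + B[1][2] = -3 + 9 = 6, A[0][2] + B[2][2] = 10 + -5 = 5) = 5 (attained at k = 2)
  C[1][0] = min over k of (A[1][0] + B[0][0] = 10 + 5 = 15, A[1][1] + B[1][0] = 9 + 9 = 18, A[1][2] + B[2][0] = 4 + -5 = -1) = -1 (attained at k = 2)
  C[1][1] = min over k of (A[1][0] + B[0][1] = 10 + -2 = 8, A[1][1] + B[1][1] = 9 + -1 = 8, A[1][2] + B[2][1] = 4 + -3 = 1) = 1 (attained at k = 2)
  C[1][2] = min over k of (A[1][0] + B[0][2] = 10 + 7 = 17, A[1][1] + B[1][2] = 9 + 9 = 18, A[1][2] + B[2][2] = 4 + -5 = -1) = -1 (attained at k = 2)
  C[2][0] = min over k of (A[2][0] + B[0][0] = 7 + 5 = 12, A[2][1] + B[1][0] = -3 + 9 = 6, A[2][2] + B[2][0] = 2 + -5 = -3) = -3 (attained at k = 2)
  C[2][1] = min over k of (A[2][0] + B[0][1] = 7 + -2 = 5, A[2][1] + B[1][1] = -3 + -1 = -4, A[2][2] + B[2][1] = 2 + -3 = -1) = -4 (attained at k = 1)
  C[2][2] = min over k of (A[2][0] + B[0][2] = 7 + 7 = 14, A[2][1] + B[1][2] = -3 + 9 = 6, A[2][2] + B[2][2] = 2 + -5 = -3) = -3 (attained at k = 2)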